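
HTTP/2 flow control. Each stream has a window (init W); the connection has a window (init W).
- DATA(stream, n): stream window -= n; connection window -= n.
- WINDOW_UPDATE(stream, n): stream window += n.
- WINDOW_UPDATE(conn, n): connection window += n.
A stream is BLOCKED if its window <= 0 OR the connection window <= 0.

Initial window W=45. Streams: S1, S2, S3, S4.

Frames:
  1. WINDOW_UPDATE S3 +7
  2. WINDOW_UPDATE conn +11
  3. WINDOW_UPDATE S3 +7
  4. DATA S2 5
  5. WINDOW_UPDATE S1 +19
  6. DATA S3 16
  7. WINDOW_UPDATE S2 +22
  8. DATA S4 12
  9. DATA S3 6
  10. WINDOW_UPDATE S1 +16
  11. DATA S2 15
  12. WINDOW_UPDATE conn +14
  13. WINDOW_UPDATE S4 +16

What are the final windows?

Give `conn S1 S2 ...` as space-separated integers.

Op 1: conn=45 S1=45 S2=45 S3=52 S4=45 blocked=[]
Op 2: conn=56 S1=45 S2=45 S3=52 S4=45 blocked=[]
Op 3: conn=56 S1=45 S2=45 S3=59 S4=45 blocked=[]
Op 4: conn=51 S1=45 S2=40 S3=59 S4=45 blocked=[]
Op 5: conn=51 S1=64 S2=40 S3=59 S4=45 blocked=[]
Op 6: conn=35 S1=64 S2=40 S3=43 S4=45 blocked=[]
Op 7: conn=35 S1=64 S2=62 S3=43 S4=45 blocked=[]
Op 8: conn=23 S1=64 S2=62 S3=43 S4=33 blocked=[]
Op 9: conn=17 S1=64 S2=62 S3=37 S4=33 blocked=[]
Op 10: conn=17 S1=80 S2=62 S3=37 S4=33 blocked=[]
Op 11: conn=2 S1=80 S2=47 S3=37 S4=33 blocked=[]
Op 12: conn=16 S1=80 S2=47 S3=37 S4=33 blocked=[]
Op 13: conn=16 S1=80 S2=47 S3=37 S4=49 blocked=[]

Answer: 16 80 47 37 49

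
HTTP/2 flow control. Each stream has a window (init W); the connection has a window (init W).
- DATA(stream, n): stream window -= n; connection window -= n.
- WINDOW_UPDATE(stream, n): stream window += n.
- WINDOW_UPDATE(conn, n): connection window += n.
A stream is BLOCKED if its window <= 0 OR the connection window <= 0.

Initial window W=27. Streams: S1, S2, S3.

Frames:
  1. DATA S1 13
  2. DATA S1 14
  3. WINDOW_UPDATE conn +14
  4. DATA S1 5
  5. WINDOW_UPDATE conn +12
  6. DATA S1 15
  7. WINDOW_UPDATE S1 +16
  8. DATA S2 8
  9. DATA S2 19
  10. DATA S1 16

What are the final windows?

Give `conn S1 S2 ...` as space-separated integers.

Op 1: conn=14 S1=14 S2=27 S3=27 blocked=[]
Op 2: conn=0 S1=0 S2=27 S3=27 blocked=[1, 2, 3]
Op 3: conn=14 S1=0 S2=27 S3=27 blocked=[1]
Op 4: conn=9 S1=-5 S2=27 S3=27 blocked=[1]
Op 5: conn=21 S1=-5 S2=27 S3=27 blocked=[1]
Op 6: conn=6 S1=-20 S2=27 S3=27 blocked=[1]
Op 7: conn=6 S1=-4 S2=27 S3=27 blocked=[1]
Op 8: conn=-2 S1=-4 S2=19 S3=27 blocked=[1, 2, 3]
Op 9: conn=-21 S1=-4 S2=0 S3=27 blocked=[1, 2, 3]
Op 10: conn=-37 S1=-20 S2=0 S3=27 blocked=[1, 2, 3]

Answer: -37 -20 0 27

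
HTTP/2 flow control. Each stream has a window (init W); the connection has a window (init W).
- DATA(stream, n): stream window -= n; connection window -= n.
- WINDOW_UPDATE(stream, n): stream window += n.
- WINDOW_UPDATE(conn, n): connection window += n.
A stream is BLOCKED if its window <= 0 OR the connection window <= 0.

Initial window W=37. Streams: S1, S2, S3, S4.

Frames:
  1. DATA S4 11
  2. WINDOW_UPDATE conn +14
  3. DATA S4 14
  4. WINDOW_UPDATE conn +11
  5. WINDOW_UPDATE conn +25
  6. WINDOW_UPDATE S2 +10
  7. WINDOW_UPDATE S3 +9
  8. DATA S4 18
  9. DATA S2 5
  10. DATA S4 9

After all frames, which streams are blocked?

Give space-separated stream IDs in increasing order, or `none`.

Answer: S4

Derivation:
Op 1: conn=26 S1=37 S2=37 S3=37 S4=26 blocked=[]
Op 2: conn=40 S1=37 S2=37 S3=37 S4=26 blocked=[]
Op 3: conn=26 S1=37 S2=37 S3=37 S4=12 blocked=[]
Op 4: conn=37 S1=37 S2=37 S3=37 S4=12 blocked=[]
Op 5: conn=62 S1=37 S2=37 S3=37 S4=12 blocked=[]
Op 6: conn=62 S1=37 S2=47 S3=37 S4=12 blocked=[]
Op 7: conn=62 S1=37 S2=47 S3=46 S4=12 blocked=[]
Op 8: conn=44 S1=37 S2=47 S3=46 S4=-6 blocked=[4]
Op 9: conn=39 S1=37 S2=42 S3=46 S4=-6 blocked=[4]
Op 10: conn=30 S1=37 S2=42 S3=46 S4=-15 blocked=[4]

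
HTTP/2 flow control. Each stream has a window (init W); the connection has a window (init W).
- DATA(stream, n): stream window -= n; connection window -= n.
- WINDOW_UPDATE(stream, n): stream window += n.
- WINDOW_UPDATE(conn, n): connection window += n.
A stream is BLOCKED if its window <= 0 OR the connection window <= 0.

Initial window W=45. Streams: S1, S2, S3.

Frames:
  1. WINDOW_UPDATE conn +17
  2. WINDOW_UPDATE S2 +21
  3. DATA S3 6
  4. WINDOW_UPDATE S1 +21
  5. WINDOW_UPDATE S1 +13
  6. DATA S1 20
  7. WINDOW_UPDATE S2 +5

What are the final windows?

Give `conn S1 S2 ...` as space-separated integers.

Answer: 36 59 71 39

Derivation:
Op 1: conn=62 S1=45 S2=45 S3=45 blocked=[]
Op 2: conn=62 S1=45 S2=66 S3=45 blocked=[]
Op 3: conn=56 S1=45 S2=66 S3=39 blocked=[]
Op 4: conn=56 S1=66 S2=66 S3=39 blocked=[]
Op 5: conn=56 S1=79 S2=66 S3=39 blocked=[]
Op 6: conn=36 S1=59 S2=66 S3=39 blocked=[]
Op 7: conn=36 S1=59 S2=71 S3=39 blocked=[]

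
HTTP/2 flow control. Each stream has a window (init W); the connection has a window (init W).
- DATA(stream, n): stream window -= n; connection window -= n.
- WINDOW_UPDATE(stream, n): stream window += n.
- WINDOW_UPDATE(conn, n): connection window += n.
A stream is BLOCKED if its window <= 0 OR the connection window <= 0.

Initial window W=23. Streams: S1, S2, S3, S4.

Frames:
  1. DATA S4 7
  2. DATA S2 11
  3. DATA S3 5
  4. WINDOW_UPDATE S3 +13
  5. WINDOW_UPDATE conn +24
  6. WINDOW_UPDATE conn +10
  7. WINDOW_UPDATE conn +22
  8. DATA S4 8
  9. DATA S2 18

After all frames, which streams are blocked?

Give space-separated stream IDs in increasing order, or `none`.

Answer: S2

Derivation:
Op 1: conn=16 S1=23 S2=23 S3=23 S4=16 blocked=[]
Op 2: conn=5 S1=23 S2=12 S3=23 S4=16 blocked=[]
Op 3: conn=0 S1=23 S2=12 S3=18 S4=16 blocked=[1, 2, 3, 4]
Op 4: conn=0 S1=23 S2=12 S3=31 S4=16 blocked=[1, 2, 3, 4]
Op 5: conn=24 S1=23 S2=12 S3=31 S4=16 blocked=[]
Op 6: conn=34 S1=23 S2=12 S3=31 S4=16 blocked=[]
Op 7: conn=56 S1=23 S2=12 S3=31 S4=16 blocked=[]
Op 8: conn=48 S1=23 S2=12 S3=31 S4=8 blocked=[]
Op 9: conn=30 S1=23 S2=-6 S3=31 S4=8 blocked=[2]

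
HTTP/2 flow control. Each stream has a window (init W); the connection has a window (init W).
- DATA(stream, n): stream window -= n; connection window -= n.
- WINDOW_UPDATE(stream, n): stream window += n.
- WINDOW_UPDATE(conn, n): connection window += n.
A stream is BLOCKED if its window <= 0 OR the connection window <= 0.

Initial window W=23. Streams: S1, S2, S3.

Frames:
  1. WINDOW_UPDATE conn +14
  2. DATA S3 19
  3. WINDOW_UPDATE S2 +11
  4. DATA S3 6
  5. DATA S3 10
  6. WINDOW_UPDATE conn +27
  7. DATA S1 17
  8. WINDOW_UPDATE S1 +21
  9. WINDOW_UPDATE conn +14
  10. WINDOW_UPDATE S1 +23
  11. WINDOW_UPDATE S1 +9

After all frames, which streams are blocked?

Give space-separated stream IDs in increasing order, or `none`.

Answer: S3

Derivation:
Op 1: conn=37 S1=23 S2=23 S3=23 blocked=[]
Op 2: conn=18 S1=23 S2=23 S3=4 blocked=[]
Op 3: conn=18 S1=23 S2=34 S3=4 blocked=[]
Op 4: conn=12 S1=23 S2=34 S3=-2 blocked=[3]
Op 5: conn=2 S1=23 S2=34 S3=-12 blocked=[3]
Op 6: conn=29 S1=23 S2=34 S3=-12 blocked=[3]
Op 7: conn=12 S1=6 S2=34 S3=-12 blocked=[3]
Op 8: conn=12 S1=27 S2=34 S3=-12 blocked=[3]
Op 9: conn=26 S1=27 S2=34 S3=-12 blocked=[3]
Op 10: conn=26 S1=50 S2=34 S3=-12 blocked=[3]
Op 11: conn=26 S1=59 S2=34 S3=-12 blocked=[3]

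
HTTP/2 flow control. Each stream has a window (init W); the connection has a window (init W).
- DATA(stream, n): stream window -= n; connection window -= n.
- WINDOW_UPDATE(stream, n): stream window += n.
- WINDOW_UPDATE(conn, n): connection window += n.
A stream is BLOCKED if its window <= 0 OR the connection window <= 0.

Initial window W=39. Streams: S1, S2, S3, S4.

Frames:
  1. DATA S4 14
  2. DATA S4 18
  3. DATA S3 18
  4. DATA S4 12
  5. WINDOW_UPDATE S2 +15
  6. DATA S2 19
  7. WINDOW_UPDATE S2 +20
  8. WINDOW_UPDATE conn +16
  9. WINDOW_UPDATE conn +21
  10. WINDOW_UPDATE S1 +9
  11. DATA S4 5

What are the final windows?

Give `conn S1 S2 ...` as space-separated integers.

Answer: -10 48 55 21 -10

Derivation:
Op 1: conn=25 S1=39 S2=39 S3=39 S4=25 blocked=[]
Op 2: conn=7 S1=39 S2=39 S3=39 S4=7 blocked=[]
Op 3: conn=-11 S1=39 S2=39 S3=21 S4=7 blocked=[1, 2, 3, 4]
Op 4: conn=-23 S1=39 S2=39 S3=21 S4=-5 blocked=[1, 2, 3, 4]
Op 5: conn=-23 S1=39 S2=54 S3=21 S4=-5 blocked=[1, 2, 3, 4]
Op 6: conn=-42 S1=39 S2=35 S3=21 S4=-5 blocked=[1, 2, 3, 4]
Op 7: conn=-42 S1=39 S2=55 S3=21 S4=-5 blocked=[1, 2, 3, 4]
Op 8: conn=-26 S1=39 S2=55 S3=21 S4=-5 blocked=[1, 2, 3, 4]
Op 9: conn=-5 S1=39 S2=55 S3=21 S4=-5 blocked=[1, 2, 3, 4]
Op 10: conn=-5 S1=48 S2=55 S3=21 S4=-5 blocked=[1, 2, 3, 4]
Op 11: conn=-10 S1=48 S2=55 S3=21 S4=-10 blocked=[1, 2, 3, 4]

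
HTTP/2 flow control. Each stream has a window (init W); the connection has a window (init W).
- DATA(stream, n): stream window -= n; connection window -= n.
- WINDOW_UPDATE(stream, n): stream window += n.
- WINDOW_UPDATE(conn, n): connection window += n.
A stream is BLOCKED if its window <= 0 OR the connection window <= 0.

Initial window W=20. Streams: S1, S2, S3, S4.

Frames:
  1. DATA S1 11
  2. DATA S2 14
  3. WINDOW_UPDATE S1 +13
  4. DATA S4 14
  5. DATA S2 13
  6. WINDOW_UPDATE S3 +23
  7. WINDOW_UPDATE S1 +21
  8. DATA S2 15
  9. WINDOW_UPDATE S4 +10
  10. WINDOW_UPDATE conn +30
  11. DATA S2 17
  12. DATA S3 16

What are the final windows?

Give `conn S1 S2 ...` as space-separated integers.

Answer: -50 43 -39 27 16

Derivation:
Op 1: conn=9 S1=9 S2=20 S3=20 S4=20 blocked=[]
Op 2: conn=-5 S1=9 S2=6 S3=20 S4=20 blocked=[1, 2, 3, 4]
Op 3: conn=-5 S1=22 S2=6 S3=20 S4=20 blocked=[1, 2, 3, 4]
Op 4: conn=-19 S1=22 S2=6 S3=20 S4=6 blocked=[1, 2, 3, 4]
Op 5: conn=-32 S1=22 S2=-7 S3=20 S4=6 blocked=[1, 2, 3, 4]
Op 6: conn=-32 S1=22 S2=-7 S3=43 S4=6 blocked=[1, 2, 3, 4]
Op 7: conn=-32 S1=43 S2=-7 S3=43 S4=6 blocked=[1, 2, 3, 4]
Op 8: conn=-47 S1=43 S2=-22 S3=43 S4=6 blocked=[1, 2, 3, 4]
Op 9: conn=-47 S1=43 S2=-22 S3=43 S4=16 blocked=[1, 2, 3, 4]
Op 10: conn=-17 S1=43 S2=-22 S3=43 S4=16 blocked=[1, 2, 3, 4]
Op 11: conn=-34 S1=43 S2=-39 S3=43 S4=16 blocked=[1, 2, 3, 4]
Op 12: conn=-50 S1=43 S2=-39 S3=27 S4=16 blocked=[1, 2, 3, 4]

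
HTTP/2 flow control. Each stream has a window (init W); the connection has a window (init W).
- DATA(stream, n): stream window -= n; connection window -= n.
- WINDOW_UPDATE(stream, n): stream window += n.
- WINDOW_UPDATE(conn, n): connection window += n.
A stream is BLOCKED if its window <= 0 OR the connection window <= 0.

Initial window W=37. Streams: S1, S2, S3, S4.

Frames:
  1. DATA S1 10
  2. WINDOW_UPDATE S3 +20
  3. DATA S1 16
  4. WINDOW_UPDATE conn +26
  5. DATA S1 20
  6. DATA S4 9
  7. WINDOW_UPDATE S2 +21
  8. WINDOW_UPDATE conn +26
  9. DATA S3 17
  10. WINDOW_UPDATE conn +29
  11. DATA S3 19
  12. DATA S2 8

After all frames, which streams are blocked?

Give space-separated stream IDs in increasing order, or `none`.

Op 1: conn=27 S1=27 S2=37 S3=37 S4=37 blocked=[]
Op 2: conn=27 S1=27 S2=37 S3=57 S4=37 blocked=[]
Op 3: conn=11 S1=11 S2=37 S3=57 S4=37 blocked=[]
Op 4: conn=37 S1=11 S2=37 S3=57 S4=37 blocked=[]
Op 5: conn=17 S1=-9 S2=37 S3=57 S4=37 blocked=[1]
Op 6: conn=8 S1=-9 S2=37 S3=57 S4=28 blocked=[1]
Op 7: conn=8 S1=-9 S2=58 S3=57 S4=28 blocked=[1]
Op 8: conn=34 S1=-9 S2=58 S3=57 S4=28 blocked=[1]
Op 9: conn=17 S1=-9 S2=58 S3=40 S4=28 blocked=[1]
Op 10: conn=46 S1=-9 S2=58 S3=40 S4=28 blocked=[1]
Op 11: conn=27 S1=-9 S2=58 S3=21 S4=28 blocked=[1]
Op 12: conn=19 S1=-9 S2=50 S3=21 S4=28 blocked=[1]

Answer: S1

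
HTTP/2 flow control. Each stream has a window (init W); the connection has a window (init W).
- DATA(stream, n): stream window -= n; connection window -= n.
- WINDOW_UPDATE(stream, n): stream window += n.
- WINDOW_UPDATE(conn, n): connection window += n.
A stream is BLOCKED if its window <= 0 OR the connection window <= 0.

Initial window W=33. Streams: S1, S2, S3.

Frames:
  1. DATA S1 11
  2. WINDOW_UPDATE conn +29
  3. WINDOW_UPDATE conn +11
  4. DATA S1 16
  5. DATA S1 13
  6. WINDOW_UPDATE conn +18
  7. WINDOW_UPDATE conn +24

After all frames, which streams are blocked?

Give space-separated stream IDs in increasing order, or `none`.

Op 1: conn=22 S1=22 S2=33 S3=33 blocked=[]
Op 2: conn=51 S1=22 S2=33 S3=33 blocked=[]
Op 3: conn=62 S1=22 S2=33 S3=33 blocked=[]
Op 4: conn=46 S1=6 S2=33 S3=33 blocked=[]
Op 5: conn=33 S1=-7 S2=33 S3=33 blocked=[1]
Op 6: conn=51 S1=-7 S2=33 S3=33 blocked=[1]
Op 7: conn=75 S1=-7 S2=33 S3=33 blocked=[1]

Answer: S1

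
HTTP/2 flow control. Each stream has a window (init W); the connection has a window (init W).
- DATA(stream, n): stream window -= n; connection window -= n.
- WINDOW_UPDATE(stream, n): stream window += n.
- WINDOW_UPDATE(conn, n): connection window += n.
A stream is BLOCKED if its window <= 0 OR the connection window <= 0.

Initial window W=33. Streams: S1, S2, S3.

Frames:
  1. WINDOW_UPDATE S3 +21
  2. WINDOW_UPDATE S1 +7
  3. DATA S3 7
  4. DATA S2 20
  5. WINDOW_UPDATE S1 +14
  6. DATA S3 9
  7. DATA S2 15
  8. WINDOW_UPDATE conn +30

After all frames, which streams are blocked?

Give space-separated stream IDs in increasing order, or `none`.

Op 1: conn=33 S1=33 S2=33 S3=54 blocked=[]
Op 2: conn=33 S1=40 S2=33 S3=54 blocked=[]
Op 3: conn=26 S1=40 S2=33 S3=47 blocked=[]
Op 4: conn=6 S1=40 S2=13 S3=47 blocked=[]
Op 5: conn=6 S1=54 S2=13 S3=47 blocked=[]
Op 6: conn=-3 S1=54 S2=13 S3=38 blocked=[1, 2, 3]
Op 7: conn=-18 S1=54 S2=-2 S3=38 blocked=[1, 2, 3]
Op 8: conn=12 S1=54 S2=-2 S3=38 blocked=[2]

Answer: S2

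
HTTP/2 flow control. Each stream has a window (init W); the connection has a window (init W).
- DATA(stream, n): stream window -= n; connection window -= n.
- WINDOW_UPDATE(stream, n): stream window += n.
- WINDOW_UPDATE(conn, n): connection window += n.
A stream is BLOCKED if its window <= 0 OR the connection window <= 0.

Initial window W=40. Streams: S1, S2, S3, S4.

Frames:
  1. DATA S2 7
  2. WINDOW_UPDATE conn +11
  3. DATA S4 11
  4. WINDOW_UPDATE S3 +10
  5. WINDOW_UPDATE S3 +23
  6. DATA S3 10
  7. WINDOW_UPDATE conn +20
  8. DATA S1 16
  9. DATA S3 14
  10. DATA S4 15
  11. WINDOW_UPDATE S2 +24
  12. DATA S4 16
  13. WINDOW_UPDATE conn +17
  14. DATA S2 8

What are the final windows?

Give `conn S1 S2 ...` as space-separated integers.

Op 1: conn=33 S1=40 S2=33 S3=40 S4=40 blocked=[]
Op 2: conn=44 S1=40 S2=33 S3=40 S4=40 blocked=[]
Op 3: conn=33 S1=40 S2=33 S3=40 S4=29 blocked=[]
Op 4: conn=33 S1=40 S2=33 S3=50 S4=29 blocked=[]
Op 5: conn=33 S1=40 S2=33 S3=73 S4=29 blocked=[]
Op 6: conn=23 S1=40 S2=33 S3=63 S4=29 blocked=[]
Op 7: conn=43 S1=40 S2=33 S3=63 S4=29 blocked=[]
Op 8: conn=27 S1=24 S2=33 S3=63 S4=29 blocked=[]
Op 9: conn=13 S1=24 S2=33 S3=49 S4=29 blocked=[]
Op 10: conn=-2 S1=24 S2=33 S3=49 S4=14 blocked=[1, 2, 3, 4]
Op 11: conn=-2 S1=24 S2=57 S3=49 S4=14 blocked=[1, 2, 3, 4]
Op 12: conn=-18 S1=24 S2=57 S3=49 S4=-2 blocked=[1, 2, 3, 4]
Op 13: conn=-1 S1=24 S2=57 S3=49 S4=-2 blocked=[1, 2, 3, 4]
Op 14: conn=-9 S1=24 S2=49 S3=49 S4=-2 blocked=[1, 2, 3, 4]

Answer: -9 24 49 49 -2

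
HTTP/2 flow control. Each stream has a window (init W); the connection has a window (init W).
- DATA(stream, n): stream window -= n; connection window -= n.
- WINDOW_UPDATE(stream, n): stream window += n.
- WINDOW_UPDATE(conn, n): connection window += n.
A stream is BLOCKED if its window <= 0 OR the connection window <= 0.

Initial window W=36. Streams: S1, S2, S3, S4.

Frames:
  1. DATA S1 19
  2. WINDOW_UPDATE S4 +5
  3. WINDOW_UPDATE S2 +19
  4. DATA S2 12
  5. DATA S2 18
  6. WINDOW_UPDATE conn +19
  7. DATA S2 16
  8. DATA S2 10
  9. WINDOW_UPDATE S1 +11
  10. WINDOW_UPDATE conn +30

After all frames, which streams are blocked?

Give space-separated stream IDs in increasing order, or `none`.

Answer: S2

Derivation:
Op 1: conn=17 S1=17 S2=36 S3=36 S4=36 blocked=[]
Op 2: conn=17 S1=17 S2=36 S3=36 S4=41 blocked=[]
Op 3: conn=17 S1=17 S2=55 S3=36 S4=41 blocked=[]
Op 4: conn=5 S1=17 S2=43 S3=36 S4=41 blocked=[]
Op 5: conn=-13 S1=17 S2=25 S3=36 S4=41 blocked=[1, 2, 3, 4]
Op 6: conn=6 S1=17 S2=25 S3=36 S4=41 blocked=[]
Op 7: conn=-10 S1=17 S2=9 S3=36 S4=41 blocked=[1, 2, 3, 4]
Op 8: conn=-20 S1=17 S2=-1 S3=36 S4=41 blocked=[1, 2, 3, 4]
Op 9: conn=-20 S1=28 S2=-1 S3=36 S4=41 blocked=[1, 2, 3, 4]
Op 10: conn=10 S1=28 S2=-1 S3=36 S4=41 blocked=[2]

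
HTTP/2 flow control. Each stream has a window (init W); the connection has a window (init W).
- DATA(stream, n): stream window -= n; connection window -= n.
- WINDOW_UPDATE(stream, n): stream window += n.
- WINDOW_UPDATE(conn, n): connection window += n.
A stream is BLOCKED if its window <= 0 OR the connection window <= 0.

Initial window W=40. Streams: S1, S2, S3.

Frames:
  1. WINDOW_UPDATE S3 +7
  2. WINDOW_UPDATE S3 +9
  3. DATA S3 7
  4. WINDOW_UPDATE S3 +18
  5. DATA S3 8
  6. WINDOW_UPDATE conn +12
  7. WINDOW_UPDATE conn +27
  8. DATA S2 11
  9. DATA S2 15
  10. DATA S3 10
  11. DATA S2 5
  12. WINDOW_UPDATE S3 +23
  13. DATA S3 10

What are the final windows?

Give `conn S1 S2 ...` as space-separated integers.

Answer: 13 40 9 62

Derivation:
Op 1: conn=40 S1=40 S2=40 S3=47 blocked=[]
Op 2: conn=40 S1=40 S2=40 S3=56 blocked=[]
Op 3: conn=33 S1=40 S2=40 S3=49 blocked=[]
Op 4: conn=33 S1=40 S2=40 S3=67 blocked=[]
Op 5: conn=25 S1=40 S2=40 S3=59 blocked=[]
Op 6: conn=37 S1=40 S2=40 S3=59 blocked=[]
Op 7: conn=64 S1=40 S2=40 S3=59 blocked=[]
Op 8: conn=53 S1=40 S2=29 S3=59 blocked=[]
Op 9: conn=38 S1=40 S2=14 S3=59 blocked=[]
Op 10: conn=28 S1=40 S2=14 S3=49 blocked=[]
Op 11: conn=23 S1=40 S2=9 S3=49 blocked=[]
Op 12: conn=23 S1=40 S2=9 S3=72 blocked=[]
Op 13: conn=13 S1=40 S2=9 S3=62 blocked=[]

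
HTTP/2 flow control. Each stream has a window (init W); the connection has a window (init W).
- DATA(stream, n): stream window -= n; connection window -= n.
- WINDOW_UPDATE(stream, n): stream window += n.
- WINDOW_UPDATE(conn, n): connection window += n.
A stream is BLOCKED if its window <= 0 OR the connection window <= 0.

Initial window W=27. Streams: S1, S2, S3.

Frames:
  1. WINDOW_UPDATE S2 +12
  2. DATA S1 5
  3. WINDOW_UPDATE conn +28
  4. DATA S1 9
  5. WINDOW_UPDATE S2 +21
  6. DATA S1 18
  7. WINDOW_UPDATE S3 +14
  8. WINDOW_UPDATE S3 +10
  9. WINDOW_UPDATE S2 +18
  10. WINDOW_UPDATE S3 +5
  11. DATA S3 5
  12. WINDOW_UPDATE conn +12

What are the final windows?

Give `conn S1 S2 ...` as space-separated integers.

Answer: 30 -5 78 51

Derivation:
Op 1: conn=27 S1=27 S2=39 S3=27 blocked=[]
Op 2: conn=22 S1=22 S2=39 S3=27 blocked=[]
Op 3: conn=50 S1=22 S2=39 S3=27 blocked=[]
Op 4: conn=41 S1=13 S2=39 S3=27 blocked=[]
Op 5: conn=41 S1=13 S2=60 S3=27 blocked=[]
Op 6: conn=23 S1=-5 S2=60 S3=27 blocked=[1]
Op 7: conn=23 S1=-5 S2=60 S3=41 blocked=[1]
Op 8: conn=23 S1=-5 S2=60 S3=51 blocked=[1]
Op 9: conn=23 S1=-5 S2=78 S3=51 blocked=[1]
Op 10: conn=23 S1=-5 S2=78 S3=56 blocked=[1]
Op 11: conn=18 S1=-5 S2=78 S3=51 blocked=[1]
Op 12: conn=30 S1=-5 S2=78 S3=51 blocked=[1]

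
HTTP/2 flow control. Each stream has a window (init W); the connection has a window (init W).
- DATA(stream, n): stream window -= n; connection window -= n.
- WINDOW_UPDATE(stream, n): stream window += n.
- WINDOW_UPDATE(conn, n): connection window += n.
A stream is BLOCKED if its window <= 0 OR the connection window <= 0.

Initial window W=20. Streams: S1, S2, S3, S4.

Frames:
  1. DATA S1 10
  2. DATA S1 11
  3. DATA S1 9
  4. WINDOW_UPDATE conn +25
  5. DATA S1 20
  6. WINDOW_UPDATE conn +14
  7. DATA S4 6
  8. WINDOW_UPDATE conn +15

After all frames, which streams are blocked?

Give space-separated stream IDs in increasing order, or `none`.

Answer: S1

Derivation:
Op 1: conn=10 S1=10 S2=20 S3=20 S4=20 blocked=[]
Op 2: conn=-1 S1=-1 S2=20 S3=20 S4=20 blocked=[1, 2, 3, 4]
Op 3: conn=-10 S1=-10 S2=20 S3=20 S4=20 blocked=[1, 2, 3, 4]
Op 4: conn=15 S1=-10 S2=20 S3=20 S4=20 blocked=[1]
Op 5: conn=-5 S1=-30 S2=20 S3=20 S4=20 blocked=[1, 2, 3, 4]
Op 6: conn=9 S1=-30 S2=20 S3=20 S4=20 blocked=[1]
Op 7: conn=3 S1=-30 S2=20 S3=20 S4=14 blocked=[1]
Op 8: conn=18 S1=-30 S2=20 S3=20 S4=14 blocked=[1]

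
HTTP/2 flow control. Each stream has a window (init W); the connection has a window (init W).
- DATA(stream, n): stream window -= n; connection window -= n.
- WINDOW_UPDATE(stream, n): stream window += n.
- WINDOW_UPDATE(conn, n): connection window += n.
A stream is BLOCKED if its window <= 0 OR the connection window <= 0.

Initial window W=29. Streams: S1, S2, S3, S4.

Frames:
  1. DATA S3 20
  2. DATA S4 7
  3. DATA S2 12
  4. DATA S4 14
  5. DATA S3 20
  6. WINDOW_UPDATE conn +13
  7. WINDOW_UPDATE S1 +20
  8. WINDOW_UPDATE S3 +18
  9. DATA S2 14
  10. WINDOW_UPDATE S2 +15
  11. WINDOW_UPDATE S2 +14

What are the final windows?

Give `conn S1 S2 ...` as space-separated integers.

Answer: -45 49 32 7 8

Derivation:
Op 1: conn=9 S1=29 S2=29 S3=9 S4=29 blocked=[]
Op 2: conn=2 S1=29 S2=29 S3=9 S4=22 blocked=[]
Op 3: conn=-10 S1=29 S2=17 S3=9 S4=22 blocked=[1, 2, 3, 4]
Op 4: conn=-24 S1=29 S2=17 S3=9 S4=8 blocked=[1, 2, 3, 4]
Op 5: conn=-44 S1=29 S2=17 S3=-11 S4=8 blocked=[1, 2, 3, 4]
Op 6: conn=-31 S1=29 S2=17 S3=-11 S4=8 blocked=[1, 2, 3, 4]
Op 7: conn=-31 S1=49 S2=17 S3=-11 S4=8 blocked=[1, 2, 3, 4]
Op 8: conn=-31 S1=49 S2=17 S3=7 S4=8 blocked=[1, 2, 3, 4]
Op 9: conn=-45 S1=49 S2=3 S3=7 S4=8 blocked=[1, 2, 3, 4]
Op 10: conn=-45 S1=49 S2=18 S3=7 S4=8 blocked=[1, 2, 3, 4]
Op 11: conn=-45 S1=49 S2=32 S3=7 S4=8 blocked=[1, 2, 3, 4]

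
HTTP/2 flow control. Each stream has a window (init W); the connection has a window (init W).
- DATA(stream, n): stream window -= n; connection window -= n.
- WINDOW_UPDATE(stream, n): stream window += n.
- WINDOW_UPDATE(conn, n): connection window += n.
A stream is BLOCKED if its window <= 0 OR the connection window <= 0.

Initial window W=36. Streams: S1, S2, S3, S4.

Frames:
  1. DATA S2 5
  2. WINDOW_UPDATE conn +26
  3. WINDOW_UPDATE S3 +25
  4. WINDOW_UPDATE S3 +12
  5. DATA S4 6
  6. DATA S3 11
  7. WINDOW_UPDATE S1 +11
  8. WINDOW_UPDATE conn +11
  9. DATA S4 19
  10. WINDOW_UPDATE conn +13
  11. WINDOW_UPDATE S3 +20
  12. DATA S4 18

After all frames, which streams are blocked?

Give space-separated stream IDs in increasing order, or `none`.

Answer: S4

Derivation:
Op 1: conn=31 S1=36 S2=31 S3=36 S4=36 blocked=[]
Op 2: conn=57 S1=36 S2=31 S3=36 S4=36 blocked=[]
Op 3: conn=57 S1=36 S2=31 S3=61 S4=36 blocked=[]
Op 4: conn=57 S1=36 S2=31 S3=73 S4=36 blocked=[]
Op 5: conn=51 S1=36 S2=31 S3=73 S4=30 blocked=[]
Op 6: conn=40 S1=36 S2=31 S3=62 S4=30 blocked=[]
Op 7: conn=40 S1=47 S2=31 S3=62 S4=30 blocked=[]
Op 8: conn=51 S1=47 S2=31 S3=62 S4=30 blocked=[]
Op 9: conn=32 S1=47 S2=31 S3=62 S4=11 blocked=[]
Op 10: conn=45 S1=47 S2=31 S3=62 S4=11 blocked=[]
Op 11: conn=45 S1=47 S2=31 S3=82 S4=11 blocked=[]
Op 12: conn=27 S1=47 S2=31 S3=82 S4=-7 blocked=[4]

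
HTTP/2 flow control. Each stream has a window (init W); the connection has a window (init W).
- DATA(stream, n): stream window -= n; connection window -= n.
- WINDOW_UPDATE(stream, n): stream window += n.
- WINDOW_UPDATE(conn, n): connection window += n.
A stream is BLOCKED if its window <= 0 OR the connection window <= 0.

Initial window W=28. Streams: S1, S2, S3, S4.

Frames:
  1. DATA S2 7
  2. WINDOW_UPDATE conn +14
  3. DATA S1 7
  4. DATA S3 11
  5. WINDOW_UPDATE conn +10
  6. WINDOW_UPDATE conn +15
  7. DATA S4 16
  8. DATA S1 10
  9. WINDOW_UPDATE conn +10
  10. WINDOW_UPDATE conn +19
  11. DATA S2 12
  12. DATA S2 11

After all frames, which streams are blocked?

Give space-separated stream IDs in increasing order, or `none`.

Answer: S2

Derivation:
Op 1: conn=21 S1=28 S2=21 S3=28 S4=28 blocked=[]
Op 2: conn=35 S1=28 S2=21 S3=28 S4=28 blocked=[]
Op 3: conn=28 S1=21 S2=21 S3=28 S4=28 blocked=[]
Op 4: conn=17 S1=21 S2=21 S3=17 S4=28 blocked=[]
Op 5: conn=27 S1=21 S2=21 S3=17 S4=28 blocked=[]
Op 6: conn=42 S1=21 S2=21 S3=17 S4=28 blocked=[]
Op 7: conn=26 S1=21 S2=21 S3=17 S4=12 blocked=[]
Op 8: conn=16 S1=11 S2=21 S3=17 S4=12 blocked=[]
Op 9: conn=26 S1=11 S2=21 S3=17 S4=12 blocked=[]
Op 10: conn=45 S1=11 S2=21 S3=17 S4=12 blocked=[]
Op 11: conn=33 S1=11 S2=9 S3=17 S4=12 blocked=[]
Op 12: conn=22 S1=11 S2=-2 S3=17 S4=12 blocked=[2]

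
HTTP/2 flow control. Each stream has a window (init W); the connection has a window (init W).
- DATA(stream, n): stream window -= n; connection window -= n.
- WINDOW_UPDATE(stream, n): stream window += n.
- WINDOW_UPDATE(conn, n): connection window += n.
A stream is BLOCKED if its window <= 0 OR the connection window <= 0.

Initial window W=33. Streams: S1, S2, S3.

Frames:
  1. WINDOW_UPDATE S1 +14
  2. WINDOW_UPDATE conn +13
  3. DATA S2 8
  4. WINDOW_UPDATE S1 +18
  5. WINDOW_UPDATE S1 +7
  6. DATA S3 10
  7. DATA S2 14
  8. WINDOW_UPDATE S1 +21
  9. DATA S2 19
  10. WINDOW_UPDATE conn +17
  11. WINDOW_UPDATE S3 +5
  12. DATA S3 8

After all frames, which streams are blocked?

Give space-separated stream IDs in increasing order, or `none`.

Answer: S2

Derivation:
Op 1: conn=33 S1=47 S2=33 S3=33 blocked=[]
Op 2: conn=46 S1=47 S2=33 S3=33 blocked=[]
Op 3: conn=38 S1=47 S2=25 S3=33 blocked=[]
Op 4: conn=38 S1=65 S2=25 S3=33 blocked=[]
Op 5: conn=38 S1=72 S2=25 S3=33 blocked=[]
Op 6: conn=28 S1=72 S2=25 S3=23 blocked=[]
Op 7: conn=14 S1=72 S2=11 S3=23 blocked=[]
Op 8: conn=14 S1=93 S2=11 S3=23 blocked=[]
Op 9: conn=-5 S1=93 S2=-8 S3=23 blocked=[1, 2, 3]
Op 10: conn=12 S1=93 S2=-8 S3=23 blocked=[2]
Op 11: conn=12 S1=93 S2=-8 S3=28 blocked=[2]
Op 12: conn=4 S1=93 S2=-8 S3=20 blocked=[2]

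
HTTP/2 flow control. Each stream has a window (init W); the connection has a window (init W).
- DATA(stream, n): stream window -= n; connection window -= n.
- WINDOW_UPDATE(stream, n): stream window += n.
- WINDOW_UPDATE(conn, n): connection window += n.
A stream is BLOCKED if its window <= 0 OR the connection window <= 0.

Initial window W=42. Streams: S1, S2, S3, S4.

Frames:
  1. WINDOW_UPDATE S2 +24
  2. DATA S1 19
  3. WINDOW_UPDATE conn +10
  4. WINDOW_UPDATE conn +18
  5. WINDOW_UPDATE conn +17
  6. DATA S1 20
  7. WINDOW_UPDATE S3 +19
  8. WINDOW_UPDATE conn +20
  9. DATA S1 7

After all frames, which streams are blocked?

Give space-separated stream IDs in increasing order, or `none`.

Op 1: conn=42 S1=42 S2=66 S3=42 S4=42 blocked=[]
Op 2: conn=23 S1=23 S2=66 S3=42 S4=42 blocked=[]
Op 3: conn=33 S1=23 S2=66 S3=42 S4=42 blocked=[]
Op 4: conn=51 S1=23 S2=66 S3=42 S4=42 blocked=[]
Op 5: conn=68 S1=23 S2=66 S3=42 S4=42 blocked=[]
Op 6: conn=48 S1=3 S2=66 S3=42 S4=42 blocked=[]
Op 7: conn=48 S1=3 S2=66 S3=61 S4=42 blocked=[]
Op 8: conn=68 S1=3 S2=66 S3=61 S4=42 blocked=[]
Op 9: conn=61 S1=-4 S2=66 S3=61 S4=42 blocked=[1]

Answer: S1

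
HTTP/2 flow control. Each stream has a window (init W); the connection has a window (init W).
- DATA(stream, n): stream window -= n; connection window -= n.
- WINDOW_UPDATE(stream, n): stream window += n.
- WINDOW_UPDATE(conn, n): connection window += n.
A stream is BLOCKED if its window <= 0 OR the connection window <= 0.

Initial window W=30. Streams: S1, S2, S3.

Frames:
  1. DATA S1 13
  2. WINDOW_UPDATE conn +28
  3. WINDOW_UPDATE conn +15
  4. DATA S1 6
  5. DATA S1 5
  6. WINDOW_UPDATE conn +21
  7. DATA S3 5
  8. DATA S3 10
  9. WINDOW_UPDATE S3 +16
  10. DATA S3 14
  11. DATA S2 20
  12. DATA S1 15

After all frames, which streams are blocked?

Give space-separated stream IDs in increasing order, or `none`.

Answer: S1

Derivation:
Op 1: conn=17 S1=17 S2=30 S3=30 blocked=[]
Op 2: conn=45 S1=17 S2=30 S3=30 blocked=[]
Op 3: conn=60 S1=17 S2=30 S3=30 blocked=[]
Op 4: conn=54 S1=11 S2=30 S3=30 blocked=[]
Op 5: conn=49 S1=6 S2=30 S3=30 blocked=[]
Op 6: conn=70 S1=6 S2=30 S3=30 blocked=[]
Op 7: conn=65 S1=6 S2=30 S3=25 blocked=[]
Op 8: conn=55 S1=6 S2=30 S3=15 blocked=[]
Op 9: conn=55 S1=6 S2=30 S3=31 blocked=[]
Op 10: conn=41 S1=6 S2=30 S3=17 blocked=[]
Op 11: conn=21 S1=6 S2=10 S3=17 blocked=[]
Op 12: conn=6 S1=-9 S2=10 S3=17 blocked=[1]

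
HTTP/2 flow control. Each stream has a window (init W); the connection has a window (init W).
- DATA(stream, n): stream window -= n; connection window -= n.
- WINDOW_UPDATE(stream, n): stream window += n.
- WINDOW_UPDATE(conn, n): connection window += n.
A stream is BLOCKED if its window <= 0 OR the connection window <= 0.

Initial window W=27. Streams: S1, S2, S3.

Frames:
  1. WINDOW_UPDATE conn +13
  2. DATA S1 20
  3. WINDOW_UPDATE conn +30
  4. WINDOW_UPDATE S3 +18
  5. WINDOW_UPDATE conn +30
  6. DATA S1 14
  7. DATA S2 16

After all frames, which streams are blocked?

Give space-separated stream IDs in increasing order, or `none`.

Op 1: conn=40 S1=27 S2=27 S3=27 blocked=[]
Op 2: conn=20 S1=7 S2=27 S3=27 blocked=[]
Op 3: conn=50 S1=7 S2=27 S3=27 blocked=[]
Op 4: conn=50 S1=7 S2=27 S3=45 blocked=[]
Op 5: conn=80 S1=7 S2=27 S3=45 blocked=[]
Op 6: conn=66 S1=-7 S2=27 S3=45 blocked=[1]
Op 7: conn=50 S1=-7 S2=11 S3=45 blocked=[1]

Answer: S1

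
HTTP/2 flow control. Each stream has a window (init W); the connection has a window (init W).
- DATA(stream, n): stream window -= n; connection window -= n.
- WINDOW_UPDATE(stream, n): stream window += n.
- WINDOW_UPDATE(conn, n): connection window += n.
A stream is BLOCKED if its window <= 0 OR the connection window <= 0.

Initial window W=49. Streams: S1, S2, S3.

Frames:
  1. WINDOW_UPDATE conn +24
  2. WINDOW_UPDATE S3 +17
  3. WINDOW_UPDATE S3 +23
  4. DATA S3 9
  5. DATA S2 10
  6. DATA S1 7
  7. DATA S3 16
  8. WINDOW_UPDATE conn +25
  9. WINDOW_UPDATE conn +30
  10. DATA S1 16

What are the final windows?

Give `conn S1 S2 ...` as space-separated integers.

Op 1: conn=73 S1=49 S2=49 S3=49 blocked=[]
Op 2: conn=73 S1=49 S2=49 S3=66 blocked=[]
Op 3: conn=73 S1=49 S2=49 S3=89 blocked=[]
Op 4: conn=64 S1=49 S2=49 S3=80 blocked=[]
Op 5: conn=54 S1=49 S2=39 S3=80 blocked=[]
Op 6: conn=47 S1=42 S2=39 S3=80 blocked=[]
Op 7: conn=31 S1=42 S2=39 S3=64 blocked=[]
Op 8: conn=56 S1=42 S2=39 S3=64 blocked=[]
Op 9: conn=86 S1=42 S2=39 S3=64 blocked=[]
Op 10: conn=70 S1=26 S2=39 S3=64 blocked=[]

Answer: 70 26 39 64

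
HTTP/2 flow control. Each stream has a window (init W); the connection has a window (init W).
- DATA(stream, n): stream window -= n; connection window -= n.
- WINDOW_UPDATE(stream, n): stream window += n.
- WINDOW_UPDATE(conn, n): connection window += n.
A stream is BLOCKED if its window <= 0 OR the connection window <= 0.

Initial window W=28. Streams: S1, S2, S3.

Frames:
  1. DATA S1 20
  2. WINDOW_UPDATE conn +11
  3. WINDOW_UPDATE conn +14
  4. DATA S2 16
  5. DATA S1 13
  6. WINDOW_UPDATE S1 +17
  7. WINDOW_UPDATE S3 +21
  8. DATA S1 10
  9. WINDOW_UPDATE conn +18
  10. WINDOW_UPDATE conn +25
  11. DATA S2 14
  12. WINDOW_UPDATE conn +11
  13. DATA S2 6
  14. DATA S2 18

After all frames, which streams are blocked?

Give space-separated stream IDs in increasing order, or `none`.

Op 1: conn=8 S1=8 S2=28 S3=28 blocked=[]
Op 2: conn=19 S1=8 S2=28 S3=28 blocked=[]
Op 3: conn=33 S1=8 S2=28 S3=28 blocked=[]
Op 4: conn=17 S1=8 S2=12 S3=28 blocked=[]
Op 5: conn=4 S1=-5 S2=12 S3=28 blocked=[1]
Op 6: conn=4 S1=12 S2=12 S3=28 blocked=[]
Op 7: conn=4 S1=12 S2=12 S3=49 blocked=[]
Op 8: conn=-6 S1=2 S2=12 S3=49 blocked=[1, 2, 3]
Op 9: conn=12 S1=2 S2=12 S3=49 blocked=[]
Op 10: conn=37 S1=2 S2=12 S3=49 blocked=[]
Op 11: conn=23 S1=2 S2=-2 S3=49 blocked=[2]
Op 12: conn=34 S1=2 S2=-2 S3=49 blocked=[2]
Op 13: conn=28 S1=2 S2=-8 S3=49 blocked=[2]
Op 14: conn=10 S1=2 S2=-26 S3=49 blocked=[2]

Answer: S2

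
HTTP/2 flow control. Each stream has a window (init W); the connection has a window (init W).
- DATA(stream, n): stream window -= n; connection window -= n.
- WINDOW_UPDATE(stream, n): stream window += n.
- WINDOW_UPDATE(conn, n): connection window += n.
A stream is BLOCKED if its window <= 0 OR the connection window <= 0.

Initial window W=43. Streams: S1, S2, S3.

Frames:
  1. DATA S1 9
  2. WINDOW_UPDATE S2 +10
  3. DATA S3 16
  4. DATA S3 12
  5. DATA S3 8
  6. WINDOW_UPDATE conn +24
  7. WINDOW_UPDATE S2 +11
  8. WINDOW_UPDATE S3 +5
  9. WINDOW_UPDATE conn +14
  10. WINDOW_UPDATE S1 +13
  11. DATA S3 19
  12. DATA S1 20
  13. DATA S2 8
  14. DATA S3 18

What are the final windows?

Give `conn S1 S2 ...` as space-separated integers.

Op 1: conn=34 S1=34 S2=43 S3=43 blocked=[]
Op 2: conn=34 S1=34 S2=53 S3=43 blocked=[]
Op 3: conn=18 S1=34 S2=53 S3=27 blocked=[]
Op 4: conn=6 S1=34 S2=53 S3=15 blocked=[]
Op 5: conn=-2 S1=34 S2=53 S3=7 blocked=[1, 2, 3]
Op 6: conn=22 S1=34 S2=53 S3=7 blocked=[]
Op 7: conn=22 S1=34 S2=64 S3=7 blocked=[]
Op 8: conn=22 S1=34 S2=64 S3=12 blocked=[]
Op 9: conn=36 S1=34 S2=64 S3=12 blocked=[]
Op 10: conn=36 S1=47 S2=64 S3=12 blocked=[]
Op 11: conn=17 S1=47 S2=64 S3=-7 blocked=[3]
Op 12: conn=-3 S1=27 S2=64 S3=-7 blocked=[1, 2, 3]
Op 13: conn=-11 S1=27 S2=56 S3=-7 blocked=[1, 2, 3]
Op 14: conn=-29 S1=27 S2=56 S3=-25 blocked=[1, 2, 3]

Answer: -29 27 56 -25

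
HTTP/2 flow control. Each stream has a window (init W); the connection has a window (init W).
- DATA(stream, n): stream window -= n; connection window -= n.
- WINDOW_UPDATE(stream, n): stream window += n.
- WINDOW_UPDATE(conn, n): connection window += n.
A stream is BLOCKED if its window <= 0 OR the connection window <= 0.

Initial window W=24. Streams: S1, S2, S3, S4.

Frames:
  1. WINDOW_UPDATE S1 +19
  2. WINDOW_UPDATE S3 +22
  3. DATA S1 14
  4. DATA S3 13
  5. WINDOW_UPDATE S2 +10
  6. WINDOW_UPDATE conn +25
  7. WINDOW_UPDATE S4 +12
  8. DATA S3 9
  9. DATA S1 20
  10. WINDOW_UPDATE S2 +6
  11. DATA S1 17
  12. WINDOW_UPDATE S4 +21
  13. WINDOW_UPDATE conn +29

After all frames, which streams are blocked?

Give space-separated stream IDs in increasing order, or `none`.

Op 1: conn=24 S1=43 S2=24 S3=24 S4=24 blocked=[]
Op 2: conn=24 S1=43 S2=24 S3=46 S4=24 blocked=[]
Op 3: conn=10 S1=29 S2=24 S3=46 S4=24 blocked=[]
Op 4: conn=-3 S1=29 S2=24 S3=33 S4=24 blocked=[1, 2, 3, 4]
Op 5: conn=-3 S1=29 S2=34 S3=33 S4=24 blocked=[1, 2, 3, 4]
Op 6: conn=22 S1=29 S2=34 S3=33 S4=24 blocked=[]
Op 7: conn=22 S1=29 S2=34 S3=33 S4=36 blocked=[]
Op 8: conn=13 S1=29 S2=34 S3=24 S4=36 blocked=[]
Op 9: conn=-7 S1=9 S2=34 S3=24 S4=36 blocked=[1, 2, 3, 4]
Op 10: conn=-7 S1=9 S2=40 S3=24 S4=36 blocked=[1, 2, 3, 4]
Op 11: conn=-24 S1=-8 S2=40 S3=24 S4=36 blocked=[1, 2, 3, 4]
Op 12: conn=-24 S1=-8 S2=40 S3=24 S4=57 blocked=[1, 2, 3, 4]
Op 13: conn=5 S1=-8 S2=40 S3=24 S4=57 blocked=[1]

Answer: S1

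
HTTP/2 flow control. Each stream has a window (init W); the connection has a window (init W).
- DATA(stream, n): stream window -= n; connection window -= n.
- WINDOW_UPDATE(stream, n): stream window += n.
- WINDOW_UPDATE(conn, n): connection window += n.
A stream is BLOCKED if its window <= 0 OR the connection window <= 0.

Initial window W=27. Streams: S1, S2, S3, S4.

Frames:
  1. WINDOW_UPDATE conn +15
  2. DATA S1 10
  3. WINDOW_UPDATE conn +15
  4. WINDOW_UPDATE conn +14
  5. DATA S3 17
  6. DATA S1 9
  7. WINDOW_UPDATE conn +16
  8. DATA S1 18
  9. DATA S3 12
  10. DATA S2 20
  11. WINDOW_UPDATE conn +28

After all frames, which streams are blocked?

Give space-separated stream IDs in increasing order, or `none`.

Answer: S1 S3

Derivation:
Op 1: conn=42 S1=27 S2=27 S3=27 S4=27 blocked=[]
Op 2: conn=32 S1=17 S2=27 S3=27 S4=27 blocked=[]
Op 3: conn=47 S1=17 S2=27 S3=27 S4=27 blocked=[]
Op 4: conn=61 S1=17 S2=27 S3=27 S4=27 blocked=[]
Op 5: conn=44 S1=17 S2=27 S3=10 S4=27 blocked=[]
Op 6: conn=35 S1=8 S2=27 S3=10 S4=27 blocked=[]
Op 7: conn=51 S1=8 S2=27 S3=10 S4=27 blocked=[]
Op 8: conn=33 S1=-10 S2=27 S3=10 S4=27 blocked=[1]
Op 9: conn=21 S1=-10 S2=27 S3=-2 S4=27 blocked=[1, 3]
Op 10: conn=1 S1=-10 S2=7 S3=-2 S4=27 blocked=[1, 3]
Op 11: conn=29 S1=-10 S2=7 S3=-2 S4=27 blocked=[1, 3]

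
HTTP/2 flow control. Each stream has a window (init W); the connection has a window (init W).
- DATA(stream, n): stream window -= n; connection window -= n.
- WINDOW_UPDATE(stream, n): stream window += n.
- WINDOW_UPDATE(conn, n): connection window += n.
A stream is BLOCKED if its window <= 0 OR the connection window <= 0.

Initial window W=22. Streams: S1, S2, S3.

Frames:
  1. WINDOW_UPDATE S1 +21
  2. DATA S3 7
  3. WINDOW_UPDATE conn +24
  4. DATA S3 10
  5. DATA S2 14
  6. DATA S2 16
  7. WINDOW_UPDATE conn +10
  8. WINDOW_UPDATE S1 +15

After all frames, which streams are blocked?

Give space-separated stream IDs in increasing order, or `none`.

Answer: S2

Derivation:
Op 1: conn=22 S1=43 S2=22 S3=22 blocked=[]
Op 2: conn=15 S1=43 S2=22 S3=15 blocked=[]
Op 3: conn=39 S1=43 S2=22 S3=15 blocked=[]
Op 4: conn=29 S1=43 S2=22 S3=5 blocked=[]
Op 5: conn=15 S1=43 S2=8 S3=5 blocked=[]
Op 6: conn=-1 S1=43 S2=-8 S3=5 blocked=[1, 2, 3]
Op 7: conn=9 S1=43 S2=-8 S3=5 blocked=[2]
Op 8: conn=9 S1=58 S2=-8 S3=5 blocked=[2]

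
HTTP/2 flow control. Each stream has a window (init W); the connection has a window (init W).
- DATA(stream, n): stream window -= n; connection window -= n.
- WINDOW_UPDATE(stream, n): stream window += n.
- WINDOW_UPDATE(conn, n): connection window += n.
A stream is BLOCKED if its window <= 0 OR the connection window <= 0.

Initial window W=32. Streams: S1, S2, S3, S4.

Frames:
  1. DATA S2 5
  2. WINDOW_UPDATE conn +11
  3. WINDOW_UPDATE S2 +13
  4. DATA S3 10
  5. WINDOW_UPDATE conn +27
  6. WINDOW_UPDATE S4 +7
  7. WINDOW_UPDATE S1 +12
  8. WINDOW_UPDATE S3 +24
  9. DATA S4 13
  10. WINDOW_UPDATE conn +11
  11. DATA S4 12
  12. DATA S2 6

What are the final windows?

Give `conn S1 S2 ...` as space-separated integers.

Answer: 35 44 34 46 14

Derivation:
Op 1: conn=27 S1=32 S2=27 S3=32 S4=32 blocked=[]
Op 2: conn=38 S1=32 S2=27 S3=32 S4=32 blocked=[]
Op 3: conn=38 S1=32 S2=40 S3=32 S4=32 blocked=[]
Op 4: conn=28 S1=32 S2=40 S3=22 S4=32 blocked=[]
Op 5: conn=55 S1=32 S2=40 S3=22 S4=32 blocked=[]
Op 6: conn=55 S1=32 S2=40 S3=22 S4=39 blocked=[]
Op 7: conn=55 S1=44 S2=40 S3=22 S4=39 blocked=[]
Op 8: conn=55 S1=44 S2=40 S3=46 S4=39 blocked=[]
Op 9: conn=42 S1=44 S2=40 S3=46 S4=26 blocked=[]
Op 10: conn=53 S1=44 S2=40 S3=46 S4=26 blocked=[]
Op 11: conn=41 S1=44 S2=40 S3=46 S4=14 blocked=[]
Op 12: conn=35 S1=44 S2=34 S3=46 S4=14 blocked=[]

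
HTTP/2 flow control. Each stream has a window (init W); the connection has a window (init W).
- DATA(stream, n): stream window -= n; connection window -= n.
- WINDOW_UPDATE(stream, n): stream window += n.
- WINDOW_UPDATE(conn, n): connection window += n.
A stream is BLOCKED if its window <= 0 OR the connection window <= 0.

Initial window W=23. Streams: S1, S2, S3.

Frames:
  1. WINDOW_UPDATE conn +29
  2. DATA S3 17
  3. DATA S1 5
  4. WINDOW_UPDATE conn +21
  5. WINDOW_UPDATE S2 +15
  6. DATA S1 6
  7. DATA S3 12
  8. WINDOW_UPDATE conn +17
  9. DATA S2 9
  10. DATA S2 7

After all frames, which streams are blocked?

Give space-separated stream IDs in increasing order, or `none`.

Op 1: conn=52 S1=23 S2=23 S3=23 blocked=[]
Op 2: conn=35 S1=23 S2=23 S3=6 blocked=[]
Op 3: conn=30 S1=18 S2=23 S3=6 blocked=[]
Op 4: conn=51 S1=18 S2=23 S3=6 blocked=[]
Op 5: conn=51 S1=18 S2=38 S3=6 blocked=[]
Op 6: conn=45 S1=12 S2=38 S3=6 blocked=[]
Op 7: conn=33 S1=12 S2=38 S3=-6 blocked=[3]
Op 8: conn=50 S1=12 S2=38 S3=-6 blocked=[3]
Op 9: conn=41 S1=12 S2=29 S3=-6 blocked=[3]
Op 10: conn=34 S1=12 S2=22 S3=-6 blocked=[3]

Answer: S3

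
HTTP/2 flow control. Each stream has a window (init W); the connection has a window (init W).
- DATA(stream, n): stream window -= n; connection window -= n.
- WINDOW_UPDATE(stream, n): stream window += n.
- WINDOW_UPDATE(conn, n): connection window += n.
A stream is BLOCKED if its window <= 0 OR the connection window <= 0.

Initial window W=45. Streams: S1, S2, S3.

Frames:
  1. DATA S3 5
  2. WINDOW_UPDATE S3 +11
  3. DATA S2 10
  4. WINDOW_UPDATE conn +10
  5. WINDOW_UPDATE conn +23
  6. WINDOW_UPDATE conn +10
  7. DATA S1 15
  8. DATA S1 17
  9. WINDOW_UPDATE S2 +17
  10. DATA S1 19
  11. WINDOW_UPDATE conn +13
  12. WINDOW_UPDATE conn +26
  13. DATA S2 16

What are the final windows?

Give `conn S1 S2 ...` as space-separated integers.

Op 1: conn=40 S1=45 S2=45 S3=40 blocked=[]
Op 2: conn=40 S1=45 S2=45 S3=51 blocked=[]
Op 3: conn=30 S1=45 S2=35 S3=51 blocked=[]
Op 4: conn=40 S1=45 S2=35 S3=51 blocked=[]
Op 5: conn=63 S1=45 S2=35 S3=51 blocked=[]
Op 6: conn=73 S1=45 S2=35 S3=51 blocked=[]
Op 7: conn=58 S1=30 S2=35 S3=51 blocked=[]
Op 8: conn=41 S1=13 S2=35 S3=51 blocked=[]
Op 9: conn=41 S1=13 S2=52 S3=51 blocked=[]
Op 10: conn=22 S1=-6 S2=52 S3=51 blocked=[1]
Op 11: conn=35 S1=-6 S2=52 S3=51 blocked=[1]
Op 12: conn=61 S1=-6 S2=52 S3=51 blocked=[1]
Op 13: conn=45 S1=-6 S2=36 S3=51 blocked=[1]

Answer: 45 -6 36 51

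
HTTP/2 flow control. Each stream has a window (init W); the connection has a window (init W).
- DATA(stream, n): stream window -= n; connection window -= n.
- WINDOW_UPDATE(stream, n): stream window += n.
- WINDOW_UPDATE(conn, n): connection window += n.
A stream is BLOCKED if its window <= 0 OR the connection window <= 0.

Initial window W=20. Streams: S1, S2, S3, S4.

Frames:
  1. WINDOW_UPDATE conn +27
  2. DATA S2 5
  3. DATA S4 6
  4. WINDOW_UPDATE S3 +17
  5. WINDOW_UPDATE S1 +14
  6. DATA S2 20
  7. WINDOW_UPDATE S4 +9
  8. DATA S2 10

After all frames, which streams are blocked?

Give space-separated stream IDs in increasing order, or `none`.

Op 1: conn=47 S1=20 S2=20 S3=20 S4=20 blocked=[]
Op 2: conn=42 S1=20 S2=15 S3=20 S4=20 blocked=[]
Op 3: conn=36 S1=20 S2=15 S3=20 S4=14 blocked=[]
Op 4: conn=36 S1=20 S2=15 S3=37 S4=14 blocked=[]
Op 5: conn=36 S1=34 S2=15 S3=37 S4=14 blocked=[]
Op 6: conn=16 S1=34 S2=-5 S3=37 S4=14 blocked=[2]
Op 7: conn=16 S1=34 S2=-5 S3=37 S4=23 blocked=[2]
Op 8: conn=6 S1=34 S2=-15 S3=37 S4=23 blocked=[2]

Answer: S2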